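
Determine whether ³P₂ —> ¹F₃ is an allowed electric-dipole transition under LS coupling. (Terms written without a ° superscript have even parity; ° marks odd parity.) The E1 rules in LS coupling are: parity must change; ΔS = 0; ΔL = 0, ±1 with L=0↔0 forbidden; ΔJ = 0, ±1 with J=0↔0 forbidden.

forbidden

Parity must change: even → even — violated.
ΔS = 0: S: 1 → 0 — violated.
ΔL = 0, ±1 (not L=0↔0): L: 1 → 3, ΔL = +2 — violated.
ΔJ = 0, ±1 (not J=0↔0): J: 2 → 3, ΔJ = +1 — satisfied.
Rule(s) violated: parity, ΔS, ΔL.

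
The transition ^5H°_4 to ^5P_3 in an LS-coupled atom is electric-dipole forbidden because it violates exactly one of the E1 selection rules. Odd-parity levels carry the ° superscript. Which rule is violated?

the ΔL = 0, ±1 rule

Parity must change: odd → even — passes.
ΔS = 0: S: 2 → 2 — passes.
ΔL = 0, ±1 (not L=0↔0): L: 5 → 1, ΔL = -4 — fails.
ΔJ = 0, ±1 (not J=0↔0): J: 4 → 3, ΔJ = -1 — passes.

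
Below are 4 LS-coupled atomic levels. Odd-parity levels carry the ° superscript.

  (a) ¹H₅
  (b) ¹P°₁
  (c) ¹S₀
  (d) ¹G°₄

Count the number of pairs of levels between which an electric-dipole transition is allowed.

2

(a)–(b): forbidden (ΔL, ΔJ).
(a)–(c): forbidden (parity, ΔL, ΔJ).
(a)–(d): allowed.
(b)–(c): allowed.
(b)–(d): forbidden (parity, ΔL, ΔJ).
(c)–(d): forbidden (ΔL, ΔJ).
Allowed pairs: 2 of 6.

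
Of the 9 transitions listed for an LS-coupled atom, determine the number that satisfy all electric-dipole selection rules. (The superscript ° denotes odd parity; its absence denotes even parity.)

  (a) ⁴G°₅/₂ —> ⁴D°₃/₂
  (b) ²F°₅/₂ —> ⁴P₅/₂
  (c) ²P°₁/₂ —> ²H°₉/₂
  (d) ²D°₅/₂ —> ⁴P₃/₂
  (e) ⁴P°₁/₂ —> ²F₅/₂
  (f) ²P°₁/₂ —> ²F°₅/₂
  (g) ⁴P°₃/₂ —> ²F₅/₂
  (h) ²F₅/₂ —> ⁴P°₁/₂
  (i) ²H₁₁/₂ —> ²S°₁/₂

0

(a) forbidden (parity, ΔL fail)
(b) forbidden (ΔS, ΔL fail)
(c) forbidden (parity, ΔL, ΔJ fail)
(d) forbidden (ΔS fails)
(e) forbidden (ΔS, ΔL, ΔJ fail)
(f) forbidden (parity, ΔL, ΔJ fail)
(g) forbidden (ΔS, ΔL fail)
(h) forbidden (ΔS, ΔL, ΔJ fail)
(i) forbidden (ΔL, ΔJ fail)
Total allowed: 0 of 9.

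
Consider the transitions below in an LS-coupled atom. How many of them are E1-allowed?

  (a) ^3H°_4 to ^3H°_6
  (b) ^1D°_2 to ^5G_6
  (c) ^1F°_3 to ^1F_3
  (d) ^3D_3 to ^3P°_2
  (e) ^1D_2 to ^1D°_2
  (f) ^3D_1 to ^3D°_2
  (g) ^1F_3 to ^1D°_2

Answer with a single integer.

5

(a) forbidden (parity, ΔJ fail)
(b) forbidden (ΔS, ΔL, ΔJ fail)
(c) allowed
(d) allowed
(e) allowed
(f) allowed
(g) allowed
Total allowed: 5 of 7.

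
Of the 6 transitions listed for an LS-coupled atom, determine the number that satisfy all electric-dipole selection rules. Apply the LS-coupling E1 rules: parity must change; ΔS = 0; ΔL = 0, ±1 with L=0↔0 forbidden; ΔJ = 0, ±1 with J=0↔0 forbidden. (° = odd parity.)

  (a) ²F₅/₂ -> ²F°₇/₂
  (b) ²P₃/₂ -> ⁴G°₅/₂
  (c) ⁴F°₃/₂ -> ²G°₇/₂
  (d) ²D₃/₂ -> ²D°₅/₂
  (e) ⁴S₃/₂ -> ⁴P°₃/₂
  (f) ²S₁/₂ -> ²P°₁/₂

(a) allowed
(b) forbidden (ΔS, ΔL fail)
(c) forbidden (parity, ΔS, ΔJ fail)
(d) allowed
(e) allowed
(f) allowed
Total allowed: 4 of 6.

4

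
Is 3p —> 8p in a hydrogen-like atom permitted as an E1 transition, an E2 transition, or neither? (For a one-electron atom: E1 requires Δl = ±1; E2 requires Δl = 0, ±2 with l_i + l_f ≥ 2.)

Δl = 1 − 1 = +0; l_i + l_f = 2.
E1 (Δl = ±1): not satisfied.
E2 (Δl = 0,±2, l_i+l_f ≥ 2): satisfied.

E2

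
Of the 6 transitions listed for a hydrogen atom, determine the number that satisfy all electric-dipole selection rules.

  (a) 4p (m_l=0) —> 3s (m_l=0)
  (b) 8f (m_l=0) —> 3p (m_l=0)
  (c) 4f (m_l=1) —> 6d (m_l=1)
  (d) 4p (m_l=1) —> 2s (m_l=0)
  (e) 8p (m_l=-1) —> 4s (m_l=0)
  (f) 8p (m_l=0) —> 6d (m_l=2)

4

(a) allowed
(b) forbidden — Δl = -2 (E1 requires Δl = ±1)
(c) allowed
(d) allowed
(e) allowed
(f) forbidden — Δm_l = +2 (E1 requires Δm_l = 0, ±1)
Total allowed: 4 of 6.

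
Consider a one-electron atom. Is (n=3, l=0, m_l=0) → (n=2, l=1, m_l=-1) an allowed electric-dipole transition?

allowed

Δl = 1 − 0 = +1; the E1 rule Δl = ±1 is passes.
Δm_l = -1 − (0) = -1. E1 requires Δm_l = 0, ±1: passes.
All E1 selection rules are satisfied.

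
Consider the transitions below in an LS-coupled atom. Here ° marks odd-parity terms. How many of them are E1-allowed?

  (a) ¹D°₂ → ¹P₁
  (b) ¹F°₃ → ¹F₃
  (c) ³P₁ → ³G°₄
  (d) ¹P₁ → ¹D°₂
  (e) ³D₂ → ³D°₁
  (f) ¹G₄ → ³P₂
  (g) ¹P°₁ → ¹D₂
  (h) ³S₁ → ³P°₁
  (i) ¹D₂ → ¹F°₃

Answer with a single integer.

(a) allowed
(b) allowed
(c) forbidden (ΔL, ΔJ fail)
(d) allowed
(e) allowed
(f) forbidden (parity, ΔS, ΔL, ΔJ fail)
(g) allowed
(h) allowed
(i) allowed
Total allowed: 7 of 9.

7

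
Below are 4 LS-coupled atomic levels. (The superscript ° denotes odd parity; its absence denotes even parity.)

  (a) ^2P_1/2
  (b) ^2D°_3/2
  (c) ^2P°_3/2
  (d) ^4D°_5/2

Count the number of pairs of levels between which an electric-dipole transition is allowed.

2

(a)–(b): allowed.
(a)–(c): allowed.
(a)–(d): forbidden (ΔS, ΔJ).
(b)–(c): forbidden (parity).
(b)–(d): forbidden (parity, ΔS).
(c)–(d): forbidden (parity, ΔS).
Allowed pairs: 2 of 6.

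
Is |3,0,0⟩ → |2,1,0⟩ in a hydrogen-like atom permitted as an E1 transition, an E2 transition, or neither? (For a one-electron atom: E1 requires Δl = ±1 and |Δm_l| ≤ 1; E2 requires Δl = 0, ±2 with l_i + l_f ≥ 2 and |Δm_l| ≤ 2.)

Δl = 1 − 0 = +1; l_i + l_f = 1.
Δm_l = +0.
E1 (Δl = ±1, |Δm_l| ≤ 1): satisfied.
E2 (Δl = 0,±2, l_i+l_f ≥ 2, |Δm_l| ≤ 2): not satisfied.

E1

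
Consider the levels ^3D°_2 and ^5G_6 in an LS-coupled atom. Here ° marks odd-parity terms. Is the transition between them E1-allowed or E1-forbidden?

Parity must change: odd → even — ok.
ΔS = 0: S: 1 → 2 — fails.
ΔL = 0, ±1 (not L=0↔0): L: 2 → 4, ΔL = +2 — fails.
ΔJ = 0, ±1 (not J=0↔0): J: 2 → 6, ΔJ = +4 — fails.
Rule(s) violated: ΔS, ΔL, ΔJ.

forbidden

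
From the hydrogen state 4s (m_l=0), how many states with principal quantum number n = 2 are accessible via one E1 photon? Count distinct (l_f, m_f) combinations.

E1 requires Δl = ±1, so l_f ∈ {-1, 1}; with 0 ≤ l_f ≤ n_f−1 = 1, the allowed l_f values are {1}.
For l_f = 1: m_f ∈ {m_i−1, m_i, m_i+1} ∩ [−1, 1] = {-1, 0, 1} → 3 states.
Total: 3.

3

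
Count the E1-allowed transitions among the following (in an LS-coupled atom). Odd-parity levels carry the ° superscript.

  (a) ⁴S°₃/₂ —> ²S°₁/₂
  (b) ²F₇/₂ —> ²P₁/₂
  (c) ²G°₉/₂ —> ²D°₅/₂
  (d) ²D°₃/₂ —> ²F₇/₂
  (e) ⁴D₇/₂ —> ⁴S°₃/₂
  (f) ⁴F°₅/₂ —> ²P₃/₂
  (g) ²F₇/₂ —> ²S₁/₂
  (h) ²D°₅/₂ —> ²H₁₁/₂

0

(a) forbidden (parity, ΔS, ΔL fail)
(b) forbidden (parity, ΔL, ΔJ fail)
(c) forbidden (parity, ΔL, ΔJ fail)
(d) forbidden (ΔJ fails)
(e) forbidden (ΔL, ΔJ fail)
(f) forbidden (ΔS, ΔL fail)
(g) forbidden (parity, ΔL, ΔJ fail)
(h) forbidden (ΔL, ΔJ fail)
Total allowed: 0 of 8.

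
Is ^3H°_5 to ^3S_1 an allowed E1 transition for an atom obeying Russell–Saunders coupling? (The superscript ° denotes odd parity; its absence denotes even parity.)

forbidden

Reading off the term symbols: S 1→1, L 5→0, J 5→1, parity odd→even.
Parity must change: odd → even — satisfied.
ΔS = 0: S: 1 → 1 — satisfied.
ΔL = 0, ±1 (not L=0↔0): L: 5 → 0, ΔL = -5 — violated.
ΔJ = 0, ±1 (not J=0↔0): J: 5 → 1, ΔJ = -4 — violated.
Rule(s) violated: ΔL, ΔJ.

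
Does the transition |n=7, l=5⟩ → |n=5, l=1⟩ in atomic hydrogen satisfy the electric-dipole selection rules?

forbidden

Δl = 1 − 5 = -4; the E1 rule Δl = ±1 is fails.
The transition is electric-dipole forbidden.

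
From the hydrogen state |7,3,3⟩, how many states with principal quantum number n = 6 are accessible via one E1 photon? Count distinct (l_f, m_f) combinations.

E1 requires Δl = ±1, so l_f ∈ {2, 4}; with 0 ≤ l_f ≤ n_f−1 = 5, the allowed l_f values are {2, 4}.
For l_f = 2: m_f ∈ {m_i−1, m_i, m_i+1} ∩ [−2, 2] = {2} → 1 state.
For l_f = 4: m_f ∈ {m_i−1, m_i, m_i+1} ∩ [−4, 4] = {2, 3, 4} → 3 states.
Total: 4.

4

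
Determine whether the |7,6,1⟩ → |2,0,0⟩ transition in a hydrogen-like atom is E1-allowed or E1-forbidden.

forbidden

l: 6 → 0 (Δl = -6). Δl = ±1 violated.
Δm_l = 0 − (1) = -1. E1 requires Δm_l = 0, ±1: satisfied.
The transition is electric-dipole forbidden.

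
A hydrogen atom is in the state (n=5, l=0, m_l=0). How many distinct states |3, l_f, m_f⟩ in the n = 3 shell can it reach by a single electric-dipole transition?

E1 requires Δl = ±1, so l_f ∈ {-1, 1}; with 0 ≤ l_f ≤ n_f−1 = 2, the allowed l_f values are {1}.
For l_f = 1: m_f ∈ {m_i−1, m_i, m_i+1} ∩ [−1, 1] = {-1, 0, 1} → 3 states.
Total: 3.

3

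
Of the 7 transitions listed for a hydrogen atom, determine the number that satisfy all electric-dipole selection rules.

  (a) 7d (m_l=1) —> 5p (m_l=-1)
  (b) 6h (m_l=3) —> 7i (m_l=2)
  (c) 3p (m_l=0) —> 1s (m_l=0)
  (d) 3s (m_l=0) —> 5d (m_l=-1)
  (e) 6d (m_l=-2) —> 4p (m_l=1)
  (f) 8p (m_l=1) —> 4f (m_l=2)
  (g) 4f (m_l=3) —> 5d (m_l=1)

(a) forbidden — Δm_l = -2 (E1 requires Δm_l = 0, ±1)
(b) allowed
(c) allowed
(d) forbidden — Δl = +2 (E1 requires Δl = ±1)
(e) forbidden — Δm_l = +3 (E1 requires Δm_l = 0, ±1)
(f) forbidden — Δl = +2 (E1 requires Δl = ±1)
(g) forbidden — Δm_l = -2 (E1 requires Δm_l = 0, ±1)
Total allowed: 2 of 7.

2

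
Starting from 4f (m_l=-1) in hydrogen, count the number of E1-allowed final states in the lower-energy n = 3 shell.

3

E1 requires Δl = ±1, so l_f ∈ {2, 4}; with 0 ≤ l_f ≤ n_f−1 = 2, the allowed l_f values are {2}.
For l_f = 2: m_f ∈ {m_i−1, m_i, m_i+1} ∩ [−2, 2] = {-2, -1, 0} → 3 states.
Total: 3.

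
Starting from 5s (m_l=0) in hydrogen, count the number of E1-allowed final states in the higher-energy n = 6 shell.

3

E1 requires Δl = ±1, so l_f ∈ {-1, 1}; with 0 ≤ l_f ≤ n_f−1 = 5, the allowed l_f values are {1}.
For l_f = 1: m_f ∈ {m_i−1, m_i, m_i+1} ∩ [−1, 1] = {-1, 0, 1} → 3 states.
Total: 3.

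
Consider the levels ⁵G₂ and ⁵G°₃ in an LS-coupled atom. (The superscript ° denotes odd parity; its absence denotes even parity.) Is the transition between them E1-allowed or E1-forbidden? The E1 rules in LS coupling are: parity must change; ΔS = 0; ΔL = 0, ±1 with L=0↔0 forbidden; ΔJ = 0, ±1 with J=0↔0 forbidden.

Reading off the term symbols: S 2→2, L 4→4, J 2→3, parity even→odd.
Parity must change: even → odd — satisfied.
ΔS = 0: S: 2 → 2 — satisfied.
ΔL = 0, ±1 (not L=0↔0): L: 4 → 4, ΔL = +0 — satisfied.
ΔJ = 0, ±1 (not J=0↔0): J: 2 → 3, ΔJ = +1 — satisfied.
All four E1 rules are satisfied.

allowed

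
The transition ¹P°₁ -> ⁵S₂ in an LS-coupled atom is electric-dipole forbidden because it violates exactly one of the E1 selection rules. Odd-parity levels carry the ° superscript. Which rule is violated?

the ΔS = 0 rule

Parity must change: odd → even — ✓.
ΔS = 0: S: 0 → 2 — ✗.
ΔL = 0, ±1 (not L=0↔0): L: 1 → 0, ΔL = -1 — ✓.
ΔJ = 0, ±1 (not J=0↔0): J: 1 → 2, ΔJ = +1 — ✓.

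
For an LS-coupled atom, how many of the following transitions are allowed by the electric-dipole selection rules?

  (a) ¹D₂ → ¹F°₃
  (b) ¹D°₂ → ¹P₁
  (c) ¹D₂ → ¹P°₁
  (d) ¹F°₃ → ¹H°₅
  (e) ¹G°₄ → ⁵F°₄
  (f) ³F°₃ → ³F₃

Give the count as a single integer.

4

(a) allowed
(b) allowed
(c) allowed
(d) forbidden (parity, ΔL, ΔJ fail)
(e) forbidden (parity, ΔS fail)
(f) allowed
Total allowed: 4 of 6.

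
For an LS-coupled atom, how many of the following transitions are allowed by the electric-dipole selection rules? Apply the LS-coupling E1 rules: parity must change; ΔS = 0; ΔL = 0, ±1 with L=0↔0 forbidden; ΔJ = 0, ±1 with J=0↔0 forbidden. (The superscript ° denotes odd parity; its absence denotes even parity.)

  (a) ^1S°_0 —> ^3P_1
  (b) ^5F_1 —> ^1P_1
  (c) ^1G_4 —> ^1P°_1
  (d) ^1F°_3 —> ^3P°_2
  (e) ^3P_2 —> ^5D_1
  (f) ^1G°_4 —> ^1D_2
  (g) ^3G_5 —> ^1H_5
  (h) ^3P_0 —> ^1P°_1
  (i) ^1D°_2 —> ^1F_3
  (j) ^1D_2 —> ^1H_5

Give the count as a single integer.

(a) forbidden (ΔS fails)
(b) forbidden (parity, ΔS, ΔL fail)
(c) forbidden (ΔL, ΔJ fail)
(d) forbidden (parity, ΔS, ΔL fail)
(e) forbidden (parity, ΔS fail)
(f) forbidden (ΔL, ΔJ fail)
(g) forbidden (parity, ΔS fail)
(h) forbidden (ΔS fails)
(i) allowed
(j) forbidden (parity, ΔL, ΔJ fail)
Total allowed: 1 of 10.

1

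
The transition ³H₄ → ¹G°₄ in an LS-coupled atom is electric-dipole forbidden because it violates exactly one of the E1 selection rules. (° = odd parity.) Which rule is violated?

the ΔS = 0 rule

Initial level: S=1, L=5, J=4, parity even. Final level: S=0, L=4, J=4, parity odd.
Parity must change: even → odd — ok.
ΔS = 0: S: 1 → 0 — fails.
ΔL = 0, ±1 (not L=0↔0): L: 5 → 4, ΔL = -1 — ok.
ΔJ = 0, ±1 (not J=0↔0): J: 4 → 4, ΔJ = +0 — ok.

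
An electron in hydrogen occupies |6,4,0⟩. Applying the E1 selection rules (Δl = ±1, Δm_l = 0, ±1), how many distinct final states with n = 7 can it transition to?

6

E1 requires Δl = ±1, so l_f ∈ {3, 5}; with 0 ≤ l_f ≤ n_f−1 = 6, the allowed l_f values are {3, 5}.
For l_f = 3: m_f ∈ {m_i−1, m_i, m_i+1} ∩ [−3, 3] = {-1, 0, 1} → 3 states.
For l_f = 5: m_f ∈ {m_i−1, m_i, m_i+1} ∩ [−5, 5] = {-1, 0, 1} → 3 states.
Total: 6.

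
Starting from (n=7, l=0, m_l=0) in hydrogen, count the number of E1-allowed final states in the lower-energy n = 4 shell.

3

E1 requires Δl = ±1, so l_f ∈ {-1, 1}; with 0 ≤ l_f ≤ n_f−1 = 3, the allowed l_f values are {1}.
For l_f = 1: m_f ∈ {m_i−1, m_i, m_i+1} ∩ [−1, 1] = {-1, 0, 1} → 3 states.
Total: 3.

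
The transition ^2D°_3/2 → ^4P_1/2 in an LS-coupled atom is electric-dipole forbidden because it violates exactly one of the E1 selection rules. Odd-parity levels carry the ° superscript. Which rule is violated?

ΔJ = 0, ±1 (not J=0↔0): J: 3/2 → 1/2, ΔJ = -1 — satisfied.
ΔS = 0: S: 1/2 → 3/2 — violated.
Parity must change: odd → even — satisfied.
ΔL = 0, ±1 (not L=0↔0): L: 2 → 1, ΔL = -1 — satisfied.

the ΔS = 0 rule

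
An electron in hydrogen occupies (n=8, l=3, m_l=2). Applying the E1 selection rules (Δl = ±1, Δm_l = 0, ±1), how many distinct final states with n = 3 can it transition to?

2

E1 requires Δl = ±1, so l_f ∈ {2, 4}; with 0 ≤ l_f ≤ n_f−1 = 2, the allowed l_f values are {2}.
For l_f = 2: m_f ∈ {m_i−1, m_i, m_i+1} ∩ [−2, 2] = {1, 2} → 2 states.
Total: 2.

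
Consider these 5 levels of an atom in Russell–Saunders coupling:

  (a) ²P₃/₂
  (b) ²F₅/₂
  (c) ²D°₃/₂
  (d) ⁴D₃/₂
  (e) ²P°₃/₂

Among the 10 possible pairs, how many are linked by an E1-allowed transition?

(a)–(b): forbidden (parity, ΔL).
(a)–(c): allowed.
(a)–(d): forbidden (parity, ΔS).
(a)–(e): allowed.
(b)–(c): allowed.
(b)–(d): forbidden (parity, ΔS).
(b)–(e): forbidden (ΔL).
(c)–(d): forbidden (ΔS).
(c)–(e): forbidden (parity).
(d)–(e): forbidden (ΔS).
Allowed pairs: 3 of 10.

3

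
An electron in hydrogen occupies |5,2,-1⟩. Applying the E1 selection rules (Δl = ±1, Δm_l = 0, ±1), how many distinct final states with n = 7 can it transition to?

5

E1 requires Δl = ±1, so l_f ∈ {1, 3}; with 0 ≤ l_f ≤ n_f−1 = 6, the allowed l_f values are {1, 3}.
For l_f = 1: m_f ∈ {m_i−1, m_i, m_i+1} ∩ [−1, 1] = {-1, 0} → 2 states.
For l_f = 3: m_f ∈ {m_i−1, m_i, m_i+1} ∩ [−3, 3] = {-2, -1, 0} → 3 states.
Total: 5.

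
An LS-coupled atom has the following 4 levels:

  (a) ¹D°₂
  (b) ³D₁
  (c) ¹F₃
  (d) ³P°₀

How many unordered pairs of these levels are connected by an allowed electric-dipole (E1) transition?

2

(a)–(b): forbidden (ΔS).
(a)–(c): allowed.
(a)–(d): forbidden (parity, ΔS, ΔJ).
(b)–(c): forbidden (parity, ΔS, ΔJ).
(b)–(d): allowed.
(c)–(d): forbidden (ΔS, ΔL, ΔJ).
Allowed pairs: 2 of 6.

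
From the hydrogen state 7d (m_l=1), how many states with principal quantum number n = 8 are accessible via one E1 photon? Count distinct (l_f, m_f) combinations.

E1 requires Δl = ±1, so l_f ∈ {1, 3}; with 0 ≤ l_f ≤ n_f−1 = 7, the allowed l_f values are {1, 3}.
For l_f = 1: m_f ∈ {m_i−1, m_i, m_i+1} ∩ [−1, 1] = {0, 1} → 2 states.
For l_f = 3: m_f ∈ {m_i−1, m_i, m_i+1} ∩ [−3, 3] = {0, 1, 2} → 3 states.
Total: 5.

5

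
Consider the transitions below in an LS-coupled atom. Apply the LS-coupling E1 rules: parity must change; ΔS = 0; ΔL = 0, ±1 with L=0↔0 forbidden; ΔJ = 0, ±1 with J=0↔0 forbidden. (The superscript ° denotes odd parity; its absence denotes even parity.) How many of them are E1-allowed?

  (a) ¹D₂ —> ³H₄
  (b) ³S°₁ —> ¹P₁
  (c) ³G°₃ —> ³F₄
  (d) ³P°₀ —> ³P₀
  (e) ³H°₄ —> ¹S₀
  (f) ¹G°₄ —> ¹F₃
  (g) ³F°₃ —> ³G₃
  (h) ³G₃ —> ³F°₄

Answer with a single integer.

(a) forbidden (parity, ΔS, ΔL, ΔJ fail)
(b) forbidden (ΔS fails)
(c) allowed
(d) forbidden (ΔJ fails)
(e) forbidden (ΔS, ΔL, ΔJ fail)
(f) allowed
(g) allowed
(h) allowed
Total allowed: 4 of 8.

4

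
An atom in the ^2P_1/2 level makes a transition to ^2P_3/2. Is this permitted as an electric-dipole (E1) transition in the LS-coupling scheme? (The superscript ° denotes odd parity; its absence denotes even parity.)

forbidden

Parity must change: even → even — violated.
ΔS = 0: S: 1/2 → 1/2 — satisfied.
ΔL = 0, ±1 (not L=0↔0): L: 1 → 1, ΔL = +0 — satisfied.
ΔJ = 0, ±1 (not J=0↔0): J: 1/2 → 3/2, ΔJ = +1 — satisfied.
Rule(s) violated: parity.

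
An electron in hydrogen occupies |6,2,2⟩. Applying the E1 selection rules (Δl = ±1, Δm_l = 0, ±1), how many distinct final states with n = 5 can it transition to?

4

E1 requires Δl = ±1, so l_f ∈ {1, 3}; with 0 ≤ l_f ≤ n_f−1 = 4, the allowed l_f values are {1, 3}.
For l_f = 1: m_f ∈ {m_i−1, m_i, m_i+1} ∩ [−1, 1] = {1} → 1 state.
For l_f = 3: m_f ∈ {m_i−1, m_i, m_i+1} ∩ [−3, 3] = {1, 2, 3} → 3 states.
Total: 4.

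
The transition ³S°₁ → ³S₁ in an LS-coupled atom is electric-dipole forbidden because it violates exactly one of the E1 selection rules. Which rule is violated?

Initial level: S=1, L=0, J=1, parity odd. Final level: S=1, L=0, J=1, parity even.
ΔL = 0, ±1 (not L=0↔0): L: 0 → 0, ΔL = +0 — violated.
ΔJ = 0, ±1 (not J=0↔0): J: 1 → 1, ΔJ = +0 — satisfied.
ΔS = 0: S: 1 → 1 — satisfied.
Parity must change: odd → even — satisfied.

the L=0 ↔ L=0 exclusion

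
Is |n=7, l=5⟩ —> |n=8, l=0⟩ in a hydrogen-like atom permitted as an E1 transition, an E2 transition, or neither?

neither

Δl = 0 − 5 = -5; l_i + l_f = 5.
E1 (Δl = ±1): not satisfied.
E2 (Δl = 0,±2, l_i+l_f ≥ 2): not satisfied.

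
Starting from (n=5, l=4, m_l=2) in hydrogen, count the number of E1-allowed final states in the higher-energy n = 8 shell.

E1 requires Δl = ±1, so l_f ∈ {3, 5}; with 0 ≤ l_f ≤ n_f−1 = 7, the allowed l_f values are {3, 5}.
For l_f = 3: m_f ∈ {m_i−1, m_i, m_i+1} ∩ [−3, 3] = {1, 2, 3} → 3 states.
For l_f = 5: m_f ∈ {m_i−1, m_i, m_i+1} ∩ [−5, 5] = {1, 2, 3} → 3 states.
Total: 6.

6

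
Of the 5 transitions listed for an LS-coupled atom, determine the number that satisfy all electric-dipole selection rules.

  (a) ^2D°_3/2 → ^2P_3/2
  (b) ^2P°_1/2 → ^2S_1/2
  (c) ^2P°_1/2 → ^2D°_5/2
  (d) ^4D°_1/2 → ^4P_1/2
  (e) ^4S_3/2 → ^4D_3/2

(a) allowed
(b) allowed
(c) forbidden (parity, ΔJ fail)
(d) allowed
(e) forbidden (parity, ΔL fail)
Total allowed: 3 of 5.

3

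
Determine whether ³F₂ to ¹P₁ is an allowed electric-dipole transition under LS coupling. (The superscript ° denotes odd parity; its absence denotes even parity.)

forbidden

Initial level: S=1, L=3, J=2, parity even. Final level: S=0, L=1, J=1, parity even.
ΔS = 0: S: 1 → 0 — ✗.
ΔL = 0, ±1 (not L=0↔0): L: 3 → 1, ΔL = -2 — ✗.
ΔJ = 0, ±1 (not J=0↔0): J: 2 → 1, ΔJ = -1 — ✓.
Parity must change: even → even — ✗.
Rule(s) violated: parity, ΔS, ΔL.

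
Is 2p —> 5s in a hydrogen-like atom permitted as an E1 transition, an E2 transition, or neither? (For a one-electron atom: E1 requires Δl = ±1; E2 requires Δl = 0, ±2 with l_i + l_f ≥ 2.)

E1

Δl = 0 − 1 = -1; l_i + l_f = 1.
E1 (Δl = ±1): satisfied.
E2 (Δl = 0,±2, l_i+l_f ≥ 2): not satisfied.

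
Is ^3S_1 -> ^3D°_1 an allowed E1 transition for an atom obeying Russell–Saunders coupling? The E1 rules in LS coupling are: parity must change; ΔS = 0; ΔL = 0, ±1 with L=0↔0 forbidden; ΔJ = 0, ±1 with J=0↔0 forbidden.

Parity must change: even → odd — satisfied.
ΔS = 0: S: 1 → 1 — satisfied.
ΔL = 0, ±1 (not L=0↔0): L: 0 → 2, ΔL = +2 — violated.
ΔJ = 0, ±1 (not J=0↔0): J: 1 → 1, ΔJ = +0 — satisfied.
Rule(s) violated: ΔL.

forbidden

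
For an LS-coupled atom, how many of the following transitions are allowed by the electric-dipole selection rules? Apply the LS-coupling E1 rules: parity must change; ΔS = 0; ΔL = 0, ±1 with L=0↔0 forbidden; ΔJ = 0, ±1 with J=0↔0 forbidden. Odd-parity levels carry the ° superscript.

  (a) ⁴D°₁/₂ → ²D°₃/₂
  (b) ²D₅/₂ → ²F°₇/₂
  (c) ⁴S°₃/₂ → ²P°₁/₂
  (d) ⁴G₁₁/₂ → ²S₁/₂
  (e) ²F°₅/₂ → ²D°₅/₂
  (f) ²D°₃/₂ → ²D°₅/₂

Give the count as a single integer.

1

(a) forbidden (parity, ΔS fail)
(b) allowed
(c) forbidden (parity, ΔS fail)
(d) forbidden (parity, ΔS, ΔL, ΔJ fail)
(e) forbidden (parity fails)
(f) forbidden (parity fails)
Total allowed: 1 of 6.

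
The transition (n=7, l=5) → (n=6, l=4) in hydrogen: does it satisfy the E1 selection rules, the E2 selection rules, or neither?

E1

Δl = 4 − 5 = -1; l_i + l_f = 9.
E1 (Δl = ±1): satisfied.
E2 (Δl = 0,±2, l_i+l_f ≥ 2): not satisfied.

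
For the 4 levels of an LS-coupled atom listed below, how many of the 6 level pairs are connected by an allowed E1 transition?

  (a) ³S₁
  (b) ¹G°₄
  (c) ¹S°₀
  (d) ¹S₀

0

(a)–(b): forbidden (ΔS, ΔL, ΔJ).
(a)–(c): forbidden (ΔS, ΔL).
(a)–(d): forbidden (parity, ΔS, ΔL).
(b)–(c): forbidden (parity, ΔL, ΔJ).
(b)–(d): forbidden (ΔL, ΔJ).
(c)–(d): forbidden (ΔL, ΔJ).
Allowed pairs: 0 of 6.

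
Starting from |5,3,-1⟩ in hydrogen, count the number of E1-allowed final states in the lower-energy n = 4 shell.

E1 requires Δl = ±1, so l_f ∈ {2, 4}; with 0 ≤ l_f ≤ n_f−1 = 3, the allowed l_f values are {2}.
For l_f = 2: m_f ∈ {m_i−1, m_i, m_i+1} ∩ [−2, 2] = {-2, -1, 0} → 3 states.
Total: 3.

3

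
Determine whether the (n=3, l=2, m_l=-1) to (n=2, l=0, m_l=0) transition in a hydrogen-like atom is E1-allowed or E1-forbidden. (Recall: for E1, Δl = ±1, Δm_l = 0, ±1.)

Initial l = 2, final l = 0, so Δl = -2. E1 requires Δl = ±1: ✗.
Δm_l = 0 − (-1) = +1. E1 requires Δm_l = 0, ±1: ✓.
The transition is electric-dipole forbidden.

forbidden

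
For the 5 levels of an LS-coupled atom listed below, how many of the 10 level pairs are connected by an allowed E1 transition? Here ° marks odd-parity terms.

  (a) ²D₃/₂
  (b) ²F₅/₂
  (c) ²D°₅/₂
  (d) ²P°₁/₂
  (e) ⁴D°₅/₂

(a)–(b): forbidden (parity).
(a)–(c): allowed.
(a)–(d): allowed.
(a)–(e): forbidden (ΔS).
(b)–(c): allowed.
(b)–(d): forbidden (ΔL, ΔJ).
(b)–(e): forbidden (ΔS).
(c)–(d): forbidden (parity, ΔJ).
(c)–(e): forbidden (parity, ΔS).
(d)–(e): forbidden (parity, ΔS, ΔJ).
Allowed pairs: 3 of 10.

3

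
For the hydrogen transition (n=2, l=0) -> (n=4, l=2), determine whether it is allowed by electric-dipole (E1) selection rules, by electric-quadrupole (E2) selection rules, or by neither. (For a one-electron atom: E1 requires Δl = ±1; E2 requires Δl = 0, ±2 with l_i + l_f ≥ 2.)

Δl = 2 − 0 = +2; l_i + l_f = 2.
E1 (Δl = ±1): not satisfied.
E2 (Δl = 0,±2, l_i+l_f ≥ 2): satisfied.

E2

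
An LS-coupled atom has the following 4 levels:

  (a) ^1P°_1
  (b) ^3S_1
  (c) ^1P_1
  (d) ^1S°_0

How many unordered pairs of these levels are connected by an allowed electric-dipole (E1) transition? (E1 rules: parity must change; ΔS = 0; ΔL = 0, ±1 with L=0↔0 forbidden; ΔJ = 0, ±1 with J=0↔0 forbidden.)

(a)–(b): forbidden (ΔS).
(a)–(c): allowed.
(a)–(d): forbidden (parity).
(b)–(c): forbidden (parity, ΔS).
(b)–(d): forbidden (ΔS, ΔL).
(c)–(d): allowed.
Allowed pairs: 2 of 6.

2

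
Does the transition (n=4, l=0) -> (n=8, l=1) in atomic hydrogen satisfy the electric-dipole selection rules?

l: 0 → 1 (Δl = +1). Δl = ±1 ✓.
All E1 selection rules are satisfied.

allowed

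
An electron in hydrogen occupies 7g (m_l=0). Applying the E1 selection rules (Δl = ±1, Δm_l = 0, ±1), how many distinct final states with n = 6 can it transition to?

E1 requires Δl = ±1, so l_f ∈ {3, 5}; with 0 ≤ l_f ≤ n_f−1 = 5, the allowed l_f values are {3, 5}.
For l_f = 3: m_f ∈ {m_i−1, m_i, m_i+1} ∩ [−3, 3] = {-1, 0, 1} → 3 states.
For l_f = 5: m_f ∈ {m_i−1, m_i, m_i+1} ∩ [−5, 5] = {-1, 0, 1} → 3 states.
Total: 6.

6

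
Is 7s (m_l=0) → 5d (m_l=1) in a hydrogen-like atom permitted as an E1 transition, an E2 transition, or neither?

Δl = 2 − 0 = +2; l_i + l_f = 2.
Δm_l = +1.
E1 (Δl = ±1, |Δm_l| ≤ 1): not satisfied.
E2 (Δl = 0,±2, l_i+l_f ≥ 2, |Δm_l| ≤ 2): satisfied.

E2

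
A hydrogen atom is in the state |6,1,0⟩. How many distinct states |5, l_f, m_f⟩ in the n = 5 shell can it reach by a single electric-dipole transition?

4

E1 requires Δl = ±1, so l_f ∈ {0, 2}; with 0 ≤ l_f ≤ n_f−1 = 4, the allowed l_f values are {0, 2}.
For l_f = 0: m_f ∈ {m_i−1, m_i, m_i+1} ∩ [−0, 0] = {0} → 1 state.
For l_f = 2: m_f ∈ {m_i−1, m_i, m_i+1} ∩ [−2, 2] = {-1, 0, 1} → 3 states.
Total: 4.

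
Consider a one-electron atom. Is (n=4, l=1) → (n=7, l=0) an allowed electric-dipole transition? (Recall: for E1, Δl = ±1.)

l: 1 → 0 (Δl = -1). Δl = ±1 passes.
All E1 selection rules are satisfied.

allowed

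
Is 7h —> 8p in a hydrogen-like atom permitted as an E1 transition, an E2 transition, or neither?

neither

Δl = 1 − 5 = -4; l_i + l_f = 6.
E1 (Δl = ±1): not satisfied.
E2 (Δl = 0,±2, l_i+l_f ≥ 2): not satisfied.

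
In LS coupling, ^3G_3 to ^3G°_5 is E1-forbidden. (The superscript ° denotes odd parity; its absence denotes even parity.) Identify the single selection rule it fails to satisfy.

Initial level: S=1, L=4, J=3, parity even. Final level: S=1, L=4, J=5, parity odd.
ΔS = 0: S: 1 → 1 — ✓.
ΔJ = 0, ±1 (not J=0↔0): J: 3 → 5, ΔJ = +2 — ✗.
Parity must change: even → odd — ✓.
ΔL = 0, ±1 (not L=0↔0): L: 4 → 4, ΔL = +0 — ✓.

the ΔJ = 0, ±1 rule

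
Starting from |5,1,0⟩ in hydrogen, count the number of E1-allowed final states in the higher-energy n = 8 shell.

4

E1 requires Δl = ±1, so l_f ∈ {0, 2}; with 0 ≤ l_f ≤ n_f−1 = 7, the allowed l_f values are {0, 2}.
For l_f = 0: m_f ∈ {m_i−1, m_i, m_i+1} ∩ [−0, 0] = {0} → 1 state.
For l_f = 2: m_f ∈ {m_i−1, m_i, m_i+1} ∩ [−2, 2] = {-1, 0, 1} → 3 states.
Total: 4.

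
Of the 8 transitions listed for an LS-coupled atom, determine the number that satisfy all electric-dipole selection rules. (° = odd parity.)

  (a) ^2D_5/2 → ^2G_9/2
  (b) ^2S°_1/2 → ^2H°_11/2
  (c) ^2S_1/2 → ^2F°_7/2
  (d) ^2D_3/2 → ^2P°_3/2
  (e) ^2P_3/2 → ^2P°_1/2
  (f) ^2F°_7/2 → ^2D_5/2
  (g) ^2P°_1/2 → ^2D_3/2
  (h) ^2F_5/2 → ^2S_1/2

4

(a) forbidden (parity, ΔL, ΔJ fail)
(b) forbidden (parity, ΔL, ΔJ fail)
(c) forbidden (ΔL, ΔJ fail)
(d) allowed
(e) allowed
(f) allowed
(g) allowed
(h) forbidden (parity, ΔL, ΔJ fail)
Total allowed: 4 of 8.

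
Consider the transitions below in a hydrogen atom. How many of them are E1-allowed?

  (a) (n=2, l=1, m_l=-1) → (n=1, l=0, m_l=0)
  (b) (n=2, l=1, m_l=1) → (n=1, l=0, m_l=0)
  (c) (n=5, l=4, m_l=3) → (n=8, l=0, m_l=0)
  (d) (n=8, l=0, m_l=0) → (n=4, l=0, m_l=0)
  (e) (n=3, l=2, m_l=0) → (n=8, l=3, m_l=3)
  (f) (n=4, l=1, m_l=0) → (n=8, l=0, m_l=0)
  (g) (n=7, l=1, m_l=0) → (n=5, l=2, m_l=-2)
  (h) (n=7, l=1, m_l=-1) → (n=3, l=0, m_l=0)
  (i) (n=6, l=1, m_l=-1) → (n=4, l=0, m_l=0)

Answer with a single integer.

(a) allowed
(b) allowed
(c) forbidden — Δl = -4 (E1 requires Δl = ±1); Δm_l = -3 (E1 requires Δm_l = 0, ±1)
(d) forbidden — Δl = +0 (E1 requires Δl = ±1)
(e) forbidden — Δm_l = +3 (E1 requires Δm_l = 0, ±1)
(f) allowed
(g) forbidden — Δm_l = -2 (E1 requires Δm_l = 0, ±1)
(h) allowed
(i) allowed
Total allowed: 5 of 9.

5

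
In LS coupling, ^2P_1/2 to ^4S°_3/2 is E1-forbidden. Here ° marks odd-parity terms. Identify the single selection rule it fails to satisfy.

the ΔS = 0 rule

Initial level: S=1/2, L=1, J=1/2, parity even. Final level: S=3/2, L=0, J=3/2, parity odd.
Parity must change: even → odd — ok.
ΔS = 0: S: 1/2 → 3/2 — fails.
ΔL = 0, ±1 (not L=0↔0): L: 1 → 0, ΔL = -1 — ok.
ΔJ = 0, ±1 (not J=0↔0): J: 1/2 → 3/2, ΔJ = +1 — ok.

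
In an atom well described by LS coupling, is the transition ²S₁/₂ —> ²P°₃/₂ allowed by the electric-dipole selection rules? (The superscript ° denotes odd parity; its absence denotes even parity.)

allowed

Initial level: S=1/2, L=0, J=1/2, parity even. Final level: S=1/2, L=1, J=3/2, parity odd.
Parity must change: even → odd — passes.
ΔS = 0: S: 1/2 → 1/2 — passes.
ΔL = 0, ±1 (not L=0↔0): L: 0 → 1, ΔL = +1 — passes.
ΔJ = 0, ±1 (not J=0↔0): J: 1/2 → 3/2, ΔJ = +1 — passes.
All four E1 rules are satisfied.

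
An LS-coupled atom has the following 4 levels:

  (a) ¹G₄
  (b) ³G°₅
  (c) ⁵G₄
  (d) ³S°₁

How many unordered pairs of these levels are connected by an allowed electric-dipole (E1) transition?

(a)–(b): forbidden (ΔS).
(a)–(c): forbidden (parity, ΔS).
(a)–(d): forbidden (ΔS, ΔL, ΔJ).
(b)–(c): forbidden (ΔS).
(b)–(d): forbidden (parity, ΔL, ΔJ).
(c)–(d): forbidden (ΔS, ΔL, ΔJ).
Allowed pairs: 0 of 6.

0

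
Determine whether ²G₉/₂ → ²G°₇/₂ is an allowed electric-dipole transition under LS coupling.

ΔJ = 0, ±1 (not J=0↔0): J: 9/2 → 7/2, ΔJ = -1 — ok.
ΔL = 0, ±1 (not L=0↔0): L: 4 → 4, ΔL = +0 — ok.
ΔS = 0: S: 1/2 → 1/2 — ok.
Parity must change: even → odd — ok.
All four E1 rules are satisfied.

allowed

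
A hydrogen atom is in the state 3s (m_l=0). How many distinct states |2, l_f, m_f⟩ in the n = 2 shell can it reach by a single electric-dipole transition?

E1 requires Δl = ±1, so l_f ∈ {-1, 1}; with 0 ≤ l_f ≤ n_f−1 = 1, the allowed l_f values are {1}.
For l_f = 1: m_f ∈ {m_i−1, m_i, m_i+1} ∩ [−1, 1] = {-1, 0, 1} → 3 states.
Total: 3.

3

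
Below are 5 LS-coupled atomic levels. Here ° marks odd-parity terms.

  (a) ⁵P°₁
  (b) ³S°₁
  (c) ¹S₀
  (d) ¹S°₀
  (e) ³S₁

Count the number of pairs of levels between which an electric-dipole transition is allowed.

0

(a)–(b): forbidden (parity, ΔS).
(a)–(c): forbidden (ΔS).
(a)–(d): forbidden (parity, ΔS).
(a)–(e): forbidden (ΔS).
(b)–(c): forbidden (ΔS, ΔL).
(b)–(d): forbidden (parity, ΔS, ΔL).
(b)–(e): forbidden (ΔL).
(c)–(d): forbidden (ΔL, ΔJ).
(c)–(e): forbidden (parity, ΔS, ΔL).
(d)–(e): forbidden (ΔS, ΔL).
Allowed pairs: 0 of 10.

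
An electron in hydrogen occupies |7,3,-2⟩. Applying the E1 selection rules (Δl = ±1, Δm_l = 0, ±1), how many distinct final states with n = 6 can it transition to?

E1 requires Δl = ±1, so l_f ∈ {2, 4}; with 0 ≤ l_f ≤ n_f−1 = 5, the allowed l_f values are {2, 4}.
For l_f = 2: m_f ∈ {m_i−1, m_i, m_i+1} ∩ [−2, 2] = {-2, -1} → 2 states.
For l_f = 4: m_f ∈ {m_i−1, m_i, m_i+1} ∩ [−4, 4] = {-3, -2, -1} → 3 states.
Total: 5.

5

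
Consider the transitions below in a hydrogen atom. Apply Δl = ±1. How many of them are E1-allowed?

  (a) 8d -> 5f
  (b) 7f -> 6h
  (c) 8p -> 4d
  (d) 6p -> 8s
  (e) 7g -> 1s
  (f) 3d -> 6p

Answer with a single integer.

(a) allowed
(b) forbidden — Δl = +2 (E1 requires Δl = ±1)
(c) allowed
(d) allowed
(e) forbidden — Δl = -4 (E1 requires Δl = ±1)
(f) allowed
Total allowed: 4 of 6.

4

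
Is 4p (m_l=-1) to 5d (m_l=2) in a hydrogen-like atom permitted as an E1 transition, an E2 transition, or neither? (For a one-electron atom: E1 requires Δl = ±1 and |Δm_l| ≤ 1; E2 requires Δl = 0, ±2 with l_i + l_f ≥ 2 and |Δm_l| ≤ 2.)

Δl = 2 − 1 = +1; l_i + l_f = 3.
Δm_l = +3.
E1 (Δl = ±1, |Δm_l| ≤ 1): not satisfied.
E2 (Δl = 0,±2, l_i+l_f ≥ 2, |Δm_l| ≤ 2): not satisfied.

neither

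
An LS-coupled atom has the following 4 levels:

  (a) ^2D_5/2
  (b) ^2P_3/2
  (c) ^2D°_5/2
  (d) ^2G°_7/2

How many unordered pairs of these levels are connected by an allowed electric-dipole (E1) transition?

2

(a)–(b): forbidden (parity).
(a)–(c): allowed.
(a)–(d): forbidden (ΔL).
(b)–(c): allowed.
(b)–(d): forbidden (ΔL, ΔJ).
(c)–(d): forbidden (parity, ΔL).
Allowed pairs: 2 of 6.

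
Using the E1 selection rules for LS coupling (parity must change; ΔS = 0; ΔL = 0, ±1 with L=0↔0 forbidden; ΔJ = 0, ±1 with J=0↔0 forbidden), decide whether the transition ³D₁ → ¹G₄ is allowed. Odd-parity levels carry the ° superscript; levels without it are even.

Initial level: S=1, L=2, J=1, parity even. Final level: S=0, L=4, J=4, parity even.
Parity must change: even → even — ✗.
ΔS = 0: S: 1 → 0 — ✗.
ΔL = 0, ±1 (not L=0↔0): L: 2 → 4, ΔL = +2 — ✗.
ΔJ = 0, ±1 (not J=0↔0): J: 1 → 4, ΔJ = +3 — ✗.
Rule(s) violated: parity, ΔS, ΔL, ΔJ.

forbidden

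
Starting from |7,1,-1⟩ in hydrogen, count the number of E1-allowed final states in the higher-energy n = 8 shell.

4

E1 requires Δl = ±1, so l_f ∈ {0, 2}; with 0 ≤ l_f ≤ n_f−1 = 7, the allowed l_f values are {0, 2}.
For l_f = 0: m_f ∈ {m_i−1, m_i, m_i+1} ∩ [−0, 0] = {0} → 1 state.
For l_f = 2: m_f ∈ {m_i−1, m_i, m_i+1} ∩ [−2, 2] = {-2, -1, 0} → 3 states.
Total: 4.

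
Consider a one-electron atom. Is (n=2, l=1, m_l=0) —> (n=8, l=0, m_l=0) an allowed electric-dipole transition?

l: 1 → 0 (Δl = -1). Δl = ±1 passes.
Δm_l = 0 − (0) = +0. E1 requires Δm_l = 0, ±1: passes.
All E1 selection rules are satisfied.

allowed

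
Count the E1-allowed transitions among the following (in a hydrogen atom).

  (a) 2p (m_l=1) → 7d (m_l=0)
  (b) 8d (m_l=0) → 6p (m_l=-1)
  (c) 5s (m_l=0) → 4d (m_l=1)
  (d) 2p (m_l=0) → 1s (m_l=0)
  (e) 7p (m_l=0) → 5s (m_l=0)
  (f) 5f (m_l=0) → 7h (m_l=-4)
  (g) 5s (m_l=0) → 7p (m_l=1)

(a) allowed
(b) allowed
(c) forbidden — Δl = +2 (E1 requires Δl = ±1)
(d) allowed
(e) allowed
(f) forbidden — Δl = +2 (E1 requires Δl = ±1); Δm_l = -4 (E1 requires Δm_l = 0, ±1)
(g) allowed
Total allowed: 5 of 7.

5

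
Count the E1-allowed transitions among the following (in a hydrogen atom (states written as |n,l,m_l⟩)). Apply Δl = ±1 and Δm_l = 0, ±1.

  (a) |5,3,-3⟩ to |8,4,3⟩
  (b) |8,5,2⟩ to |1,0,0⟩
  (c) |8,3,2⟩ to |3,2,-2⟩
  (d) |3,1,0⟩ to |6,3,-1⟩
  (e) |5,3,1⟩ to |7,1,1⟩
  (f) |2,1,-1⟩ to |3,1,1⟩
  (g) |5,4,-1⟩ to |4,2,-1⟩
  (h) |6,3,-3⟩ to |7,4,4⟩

(a) forbidden — Δm_l = +6 (E1 requires Δm_l = 0, ±1)
(b) forbidden — Δl = -5 (E1 requires Δl = ±1); Δm_l = -2 (E1 requires Δm_l = 0, ±1)
(c) forbidden — Δm_l = -4 (E1 requires Δm_l = 0, ±1)
(d) forbidden — Δl = +2 (E1 requires Δl = ±1)
(e) forbidden — Δl = -2 (E1 requires Δl = ±1)
(f) forbidden — Δl = +0 (E1 requires Δl = ±1); Δm_l = +2 (E1 requires Δm_l = 0, ±1)
(g) forbidden — Δl = -2 (E1 requires Δl = ±1)
(h) forbidden — Δm_l = +7 (E1 requires Δm_l = 0, ±1)
Total allowed: 0 of 8.

0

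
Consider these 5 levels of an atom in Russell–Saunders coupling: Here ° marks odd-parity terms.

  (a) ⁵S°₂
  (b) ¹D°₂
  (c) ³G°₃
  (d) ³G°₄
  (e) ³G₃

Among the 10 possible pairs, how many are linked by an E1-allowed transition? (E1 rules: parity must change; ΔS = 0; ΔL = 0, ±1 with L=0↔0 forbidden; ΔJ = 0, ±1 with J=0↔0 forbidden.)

(a)–(b): forbidden (parity, ΔS, ΔL).
(a)–(c): forbidden (parity, ΔS, ΔL).
(a)–(d): forbidden (parity, ΔS, ΔL, ΔJ).
(a)–(e): forbidden (ΔS, ΔL).
(b)–(c): forbidden (parity, ΔS, ΔL).
(b)–(d): forbidden (parity, ΔS, ΔL, ΔJ).
(b)–(e): forbidden (ΔS, ΔL).
(c)–(d): forbidden (parity).
(c)–(e): allowed.
(d)–(e): allowed.
Allowed pairs: 2 of 10.

2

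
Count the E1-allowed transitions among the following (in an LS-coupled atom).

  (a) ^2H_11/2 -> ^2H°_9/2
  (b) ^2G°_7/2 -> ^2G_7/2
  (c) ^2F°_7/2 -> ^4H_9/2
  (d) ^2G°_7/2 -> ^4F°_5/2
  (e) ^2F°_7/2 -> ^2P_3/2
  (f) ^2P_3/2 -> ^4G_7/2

2

(a) allowed
(b) allowed
(c) forbidden (ΔS, ΔL fail)
(d) forbidden (parity, ΔS fail)
(e) forbidden (ΔL, ΔJ fail)
(f) forbidden (parity, ΔS, ΔL, ΔJ fail)
Total allowed: 2 of 6.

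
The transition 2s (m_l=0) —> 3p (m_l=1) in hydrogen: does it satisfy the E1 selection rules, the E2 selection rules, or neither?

Δl = 1 − 0 = +1; l_i + l_f = 1.
Δm_l = +1.
E1 (Δl = ±1, |Δm_l| ≤ 1): satisfied.
E2 (Δl = 0,±2, l_i+l_f ≥ 2, |Δm_l| ≤ 2): not satisfied.

E1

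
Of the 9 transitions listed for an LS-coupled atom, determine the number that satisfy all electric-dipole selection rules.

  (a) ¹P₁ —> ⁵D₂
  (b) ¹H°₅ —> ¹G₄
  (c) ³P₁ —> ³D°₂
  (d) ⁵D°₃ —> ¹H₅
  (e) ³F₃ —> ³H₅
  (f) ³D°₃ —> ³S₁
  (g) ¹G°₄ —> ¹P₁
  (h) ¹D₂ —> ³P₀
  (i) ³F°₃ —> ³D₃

(a) forbidden (parity, ΔS fail)
(b) allowed
(c) allowed
(d) forbidden (ΔS, ΔL, ΔJ fail)
(e) forbidden (parity, ΔL, ΔJ fail)
(f) forbidden (ΔL, ΔJ fail)
(g) forbidden (ΔL, ΔJ fail)
(h) forbidden (parity, ΔS, ΔJ fail)
(i) allowed
Total allowed: 3 of 9.

3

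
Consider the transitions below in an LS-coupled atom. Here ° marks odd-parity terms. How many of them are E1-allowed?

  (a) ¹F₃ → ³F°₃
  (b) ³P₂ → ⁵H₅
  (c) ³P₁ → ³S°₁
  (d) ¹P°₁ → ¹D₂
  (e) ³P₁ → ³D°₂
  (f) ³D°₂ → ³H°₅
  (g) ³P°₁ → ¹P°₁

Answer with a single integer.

3

(a) forbidden (ΔS fails)
(b) forbidden (parity, ΔS, ΔL, ΔJ fail)
(c) allowed
(d) allowed
(e) allowed
(f) forbidden (parity, ΔL, ΔJ fail)
(g) forbidden (parity, ΔS fail)
Total allowed: 3 of 7.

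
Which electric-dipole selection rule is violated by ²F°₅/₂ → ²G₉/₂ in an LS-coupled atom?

the ΔJ = 0, ±1 rule

Reading off the term symbols: S 1/2→1/2, L 3→4, J 5/2→9/2, parity odd→even.
ΔL = 0, ±1 (not L=0↔0): L: 3 → 4, ΔL = +1 — satisfied.
ΔS = 0: S: 1/2 → 1/2 — satisfied.
Parity must change: odd → even — satisfied.
ΔJ = 0, ±1 (not J=0↔0): J: 5/2 → 9/2, ΔJ = +2 — violated.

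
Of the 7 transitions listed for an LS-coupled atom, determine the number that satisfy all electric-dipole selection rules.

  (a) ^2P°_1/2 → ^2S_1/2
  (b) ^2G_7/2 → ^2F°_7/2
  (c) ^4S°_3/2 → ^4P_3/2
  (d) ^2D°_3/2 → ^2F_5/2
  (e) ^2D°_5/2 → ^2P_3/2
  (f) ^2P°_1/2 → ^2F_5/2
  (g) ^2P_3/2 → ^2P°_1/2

(a) allowed
(b) allowed
(c) allowed
(d) allowed
(e) allowed
(f) forbidden (ΔL, ΔJ fail)
(g) allowed
Total allowed: 6 of 7.

6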